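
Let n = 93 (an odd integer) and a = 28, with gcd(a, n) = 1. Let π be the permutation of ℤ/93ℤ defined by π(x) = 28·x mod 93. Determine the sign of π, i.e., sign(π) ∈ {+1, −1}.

Trace 19: π^k(19) = [19, 67, 16, 76, 82, 64, 25] for k=0..6.
The orbit structure of x ↦ 28x mod 93: 9 orbits of sizes [15, 15, 15, 15, 15, 15, 1, 1, 1].
With 9 cycles on 93 points, sign = (−1)^{93−9} = +1.
Check: (28/93) = +1 by Zolotarev.

+1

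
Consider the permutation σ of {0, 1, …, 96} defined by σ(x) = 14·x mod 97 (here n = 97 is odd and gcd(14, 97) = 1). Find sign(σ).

Start at x=87: 87 → 54 → 77 → 11 → 57 → 22 → 17 → … (one orbit).
2 cycles of lengths [96, 1].
Σ(ℓ_i−1) = 97−2 = 95; sign = (−1)^95 = -1.

-1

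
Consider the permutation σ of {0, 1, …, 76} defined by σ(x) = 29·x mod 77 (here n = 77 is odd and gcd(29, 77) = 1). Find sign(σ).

-1

Orbit of 43 under x↦29x: [43, 15, 50, 64, 8, 1, 29]… (length divides ord_77(29)).
The orbit structure of x ↦ 29x mod 77: 14 orbits of sizes [10, 10, 10, 10, 10, 10, 10, 1, 1, 1, 1, 1, 1, 1].
n − c = 77 − 14 = 63; sign = (−1)^63 = -1.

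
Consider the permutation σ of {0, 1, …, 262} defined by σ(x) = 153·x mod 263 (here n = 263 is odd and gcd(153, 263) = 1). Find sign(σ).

+1

Start at x=179: 179 → 35 → 95 → 70 → 190 → 140 → 117 → … (one orbit).
Cycle type of π: 131×2 + 1; total 3 cycles.
263 − 3 = 260 transpositions; sign(π) = (−1)^260 = +1.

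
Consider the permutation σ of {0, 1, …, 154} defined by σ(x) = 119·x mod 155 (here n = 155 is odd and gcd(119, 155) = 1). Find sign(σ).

-1

Start at x=99: 99 → 1 → 119 → 56 → 154 → 36 → 99 (one orbit).
The orbit structure of x ↦ 119x mod 155: 28 orbits of sizes [6, 6, 6, 6, 6, 6, 6, 6, 6, 6, 6, 6, 6, 6, 6, 6, 6, 6, 6, 6, 6, 6, 6, 6, 6, 2, 2, 1].
Σ(ℓ_i−1) = 155−28 = 127; sign = (−1)^127 = -1.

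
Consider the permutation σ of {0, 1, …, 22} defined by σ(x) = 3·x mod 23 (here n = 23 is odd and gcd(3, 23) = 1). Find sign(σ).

+1

Start at x=2: 2 → 6 → 18 → 8 → 1 → 3 → 9 → … (one orbit).
Cycle type of π: 11×2 + 1; total 3 cycles.
3 cycles on 23: each ℓ→(−1)^(ℓ−1), product (−1)^20 = +1.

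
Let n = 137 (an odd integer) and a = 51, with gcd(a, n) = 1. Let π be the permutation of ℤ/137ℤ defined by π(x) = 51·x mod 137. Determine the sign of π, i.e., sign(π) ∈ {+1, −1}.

Trace 109: π^k(109) = [109, 79, 56, 116, 25, 42, 87] for k=0..6.
Decompose π into cycles: lengths [136, 1] (2 cycles, including the fixed point 0).
2 cycles on 137: each ℓ→(−1)^(ℓ−1), product (−1)^135 = -1.
(51|137)_J = -1 (Zolotarev's lemma cross-check).

-1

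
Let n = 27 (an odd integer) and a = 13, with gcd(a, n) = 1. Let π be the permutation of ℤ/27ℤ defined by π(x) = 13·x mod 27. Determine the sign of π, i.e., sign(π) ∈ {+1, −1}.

+1

Orbit of 10 under x↦13x: [10, 22, 16, 19, 4, 25, 1]… (length divides ord_27(13)).
Decompose π into cycles: lengths [9, 9, 3, 3, 1, 1, 1] (7 cycles, including the fixed point 0).
7 cycles on 27: each ℓ→(−1)^(ℓ−1), product (−1)^20 = +1.
Zolotarev: (13|27) = +1, matching the cycle-count sign.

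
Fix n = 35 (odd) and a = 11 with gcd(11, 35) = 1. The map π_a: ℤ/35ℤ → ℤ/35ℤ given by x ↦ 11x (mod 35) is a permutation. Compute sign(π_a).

+1

Orbit of 1 under x↦11x: [1, 11, 16]… (length divides ord_35(11)).
Cycle type of π: 3×10 + 1×5; total 15 cycles.
Σ(ℓ_i−1) = 35−15 = 20; sign = (−1)^20 = +1.
(11|35)_J = +1 (Zolotarev's lemma cross-check).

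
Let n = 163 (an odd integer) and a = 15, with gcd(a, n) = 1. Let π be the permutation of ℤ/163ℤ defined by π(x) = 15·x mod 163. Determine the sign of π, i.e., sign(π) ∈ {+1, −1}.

Start at x=74: 74 → 132 → 24 → 34 → 21 → 152 → 161 → … (one orbit).
Cycle type of π: 81×2 + 1; total 3 cycles.
3 cycles on 163: each ℓ→(−1)^(ℓ−1), product (−1)^160 = +1.
Zolotarev: (15|163) = +1, matching the cycle-count sign.

+1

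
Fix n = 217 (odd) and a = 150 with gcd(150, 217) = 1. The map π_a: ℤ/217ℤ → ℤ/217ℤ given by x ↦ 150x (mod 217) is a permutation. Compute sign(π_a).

Start at x=67: 67 → 68 → 1 → 150 → 149 → 216 → 67 (one orbit).
Cycle lengths of π_150 on ℤ/217ℤ: [6, 6, 6, 6, 6, 6, 6, 6, 6, 6, 6, 6, 6, 6, 6, 6, 6, 6, 6, 6, 6, 6, 6, 6, 6, 6, 6, 6, 6, 6, 6, 6, 6, 6, 6, 6, 1]; 37 cycles in total.
217 − 37 = 180 transpositions; sign(π) = (−1)^180 = +1.
Via Zolotarev, sign(π_{150}) = (150|217) = +1.

+1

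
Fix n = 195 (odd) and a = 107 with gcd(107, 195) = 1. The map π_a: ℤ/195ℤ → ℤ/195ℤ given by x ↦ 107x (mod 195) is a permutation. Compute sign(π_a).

+1

Trace 139: π^k(139) = [139, 53, 16, 152, 79, 68, 61] for k=0..6.
The orbit structure of x ↦ 107x mod 195: 25 orbits of sizes [12, 12, 12, 12, 12, 12, 12, 12, 12, 12, 12, 12, 6, 6, 6, 6, 4, 4, 4, 3, 3, 3, 3, 2, 1].
195 − 25 = 170 transpositions; sign(π) = (−1)^170 = +1.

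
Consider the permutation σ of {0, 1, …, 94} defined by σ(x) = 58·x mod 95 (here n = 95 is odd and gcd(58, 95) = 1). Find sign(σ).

-1

Orbit of 1 under x↦58x: [1, 58, 39, 77]… (length divides ord_95(58)).
38 cycles of lengths [4, 4, 4, 4, 4, 4, 4, 4, 4, 4, 4, 4, 4, 4, 4, 4, 4, 4, 4, 1, 1, 1, 1, 1, 1, 1, 1, 1, 1, 1, 1, 1, 1, 1, 1, 1, 1, 1].
With 38 cycles on 95 points, sign = (−1)^{95−38} = -1.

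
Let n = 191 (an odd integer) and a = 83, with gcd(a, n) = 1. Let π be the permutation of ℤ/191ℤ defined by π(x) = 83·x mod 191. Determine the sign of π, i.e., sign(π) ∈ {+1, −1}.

-1

Orbit of 186 under x↦83x: [186, 158, 126, 144, 110, 153, 93]… (length divides ord_191(83)).
Cycle lengths of π_83 on ℤ/191ℤ: [190, 1]; 2 cycles in total.
191 − 2 = 189 transpositions; sign(π) = (−1)^189 = -1.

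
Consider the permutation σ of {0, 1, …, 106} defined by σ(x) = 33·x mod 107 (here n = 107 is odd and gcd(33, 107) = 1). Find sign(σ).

+1

Trace 101: π^k(101) = [101, 16, 100, 90, 81, 105, 41] for k=0..6.
π_33 has 3 disjoint cycles with lengths [53, 53, 1] on {0,…,106}.
3 cycles on 107: each ℓ→(−1)^(ℓ−1), product (−1)^104 = +1.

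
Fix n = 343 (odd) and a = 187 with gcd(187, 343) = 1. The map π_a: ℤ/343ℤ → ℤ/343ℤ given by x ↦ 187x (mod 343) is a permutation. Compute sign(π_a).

Start at x=227: 227 → 260 → 257 → 39 → 90 → 23 → 185 → … (one orbit).
4 cycles of lengths [294, 42, 6, 1].
sign(π) = (−1)^{n − #cycles} = (−1)^{343−4} = (−1)^339 = -1.
(187|343)_J = -1 (Zolotarev's lemma cross-check).

-1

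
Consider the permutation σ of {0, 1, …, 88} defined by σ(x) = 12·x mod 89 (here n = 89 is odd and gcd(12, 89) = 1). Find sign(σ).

Start at x=52: 52 → 1 → 12 → 55 → 37 → 88 → 77 → … (one orbit).
The orbit structure of x ↦ 12x mod 89: 12 orbits of sizes [8, 8, 8, 8, 8, 8, 8, 8, 8, 8, 8, 1].
12 cycles on 89: each ℓ→(−1)^(ℓ−1), product (−1)^77 = -1.
Zolotarev: (12|89) = -1, matching the cycle-count sign.

-1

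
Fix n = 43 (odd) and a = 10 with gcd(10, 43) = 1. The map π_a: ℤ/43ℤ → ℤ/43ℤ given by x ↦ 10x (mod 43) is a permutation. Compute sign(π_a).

Start at x=9: 9 → 4 → 40 → 13 → 1 → 10 → 14 → … (one orbit).
3 cycles of lengths [21, 21, 1].
43 − 3 = 40 transpositions; sign(π) = (−1)^40 = +1.
(10|43)_J = +1 (Zolotarev's lemma cross-check).

+1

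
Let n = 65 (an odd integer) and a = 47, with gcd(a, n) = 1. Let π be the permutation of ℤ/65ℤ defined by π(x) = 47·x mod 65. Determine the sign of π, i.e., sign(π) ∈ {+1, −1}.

+1

Orbit of 64 under x↦47x: [64, 18, 1, 47]… (length divides ord_65(47)).
Cycle type of π: 4×16 + 1; total 17 cycles.
sign(π) = (−1)^{n − #cycles} = (−1)^{65−17} = (−1)^48 = +1.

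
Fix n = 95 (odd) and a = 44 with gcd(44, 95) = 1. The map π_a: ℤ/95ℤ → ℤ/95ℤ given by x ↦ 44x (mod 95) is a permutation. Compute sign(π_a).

Orbit of 49 under x↦44x: [49, 66, 54, 1, 44, 36, 64]… (length divides ord_95(44)).
Cycle lengths of π_44 on ℤ/95ℤ: [18, 18, 18, 18, 9, 9, 2, 2, 1]; 9 cycles in total.
95 − 9 = 86 transpositions; sign(π) = (−1)^86 = +1.

+1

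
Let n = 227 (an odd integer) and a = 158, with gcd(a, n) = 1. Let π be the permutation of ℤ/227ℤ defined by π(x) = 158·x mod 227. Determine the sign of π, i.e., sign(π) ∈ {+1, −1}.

-1

Trace 93: π^k(93) = [93, 166, 123, 139, 170, 74, 115] for k=0..6.
π_158 has 2 disjoint cycles with lengths [226, 1] on {0,…,226}.
2 cycles on 227: each ℓ→(−1)^(ℓ−1), product (−1)^225 = -1.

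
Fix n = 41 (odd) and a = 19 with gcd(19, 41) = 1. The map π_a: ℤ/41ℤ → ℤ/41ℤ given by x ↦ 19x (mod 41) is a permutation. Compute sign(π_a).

Start at x=9: 9 → 7 → 10 → 26 → 2 → 38 → 25 → … (one orbit).
Decompose π into cycles: lengths [40, 1] (2 cycles, including the fixed point 0).
sign(π) = (−1)^{n − #cycles} = (−1)^{41−2} = (−1)^39 = -1.

-1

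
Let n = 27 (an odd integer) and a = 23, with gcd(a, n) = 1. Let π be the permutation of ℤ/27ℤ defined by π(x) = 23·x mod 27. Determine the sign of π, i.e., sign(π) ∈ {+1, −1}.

Start at x=5: 5 → 7 → 26 → 4 → 11 → 10 → 14 → … (one orbit).
4 cycles of lengths [18, 6, 2, 1].
sign(π) = (−1)^{n − #cycles} = (−1)^{27−4} = (−1)^23 = -1.
Zolotarev: (23|27) = -1, matching the cycle-count sign.

-1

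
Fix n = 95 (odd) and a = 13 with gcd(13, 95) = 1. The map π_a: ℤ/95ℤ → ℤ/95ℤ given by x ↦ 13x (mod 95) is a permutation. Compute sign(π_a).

Orbit of 64 under x↦13x: [64, 72, 81, 8, 9, 22, 1]… (length divides ord_95(13)).
Cycle lengths of π_13 on ℤ/95ℤ: [36, 36, 18, 4, 1]; 5 cycles in total.
n − c = 95 − 5 = 90; sign = (−1)^90 = +1.
Via Zolotarev, sign(π_{13}) = (13|95) = +1.

+1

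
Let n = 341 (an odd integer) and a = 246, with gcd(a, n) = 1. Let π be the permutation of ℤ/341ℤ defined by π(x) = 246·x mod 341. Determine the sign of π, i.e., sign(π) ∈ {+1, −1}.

-1

Start at x=240: 240 → 47 → 309 → 312 → 27 → 163 → 201 → … (one orbit).
The orbit structure of x ↦ 246x mod 341: 36 orbits of sizes [10, 10, 10, 10, 10, 10, 10, 10, 10, 10, 10, 10, 10, 10, 10, 10, 10, 10, 10, 10, 10, 10, 10, 10, 10, 10, 10, 10, 10, 10, 10, 10, 10, 5, 5, 1].
Σ(ℓ_i−1) = 341−36 = 305; sign = (−1)^305 = -1.
The Jacobi symbol (246|341) = -1 (Zolotarev) agrees.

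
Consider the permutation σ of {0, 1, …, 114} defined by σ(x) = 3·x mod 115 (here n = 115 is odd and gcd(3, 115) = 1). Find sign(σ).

-1

Trace 94: π^k(94) = [94, 52, 41, 8, 24, 72, 101] for k=0..6.
π_3 has 6 disjoint cycles with lengths [44, 44, 11, 11, 4, 1] on {0,…,114}.
n − c = 115 − 6 = 109; sign = (−1)^109 = -1.
Zolotarev: (3|115) = -1, matching the cycle-count sign.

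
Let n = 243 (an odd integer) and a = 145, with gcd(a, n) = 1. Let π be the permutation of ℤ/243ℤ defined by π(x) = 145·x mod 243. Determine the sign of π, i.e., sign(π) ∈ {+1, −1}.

+1

Orbit of 109 under x↦145x: [109, 10, 235, 55, 199, 181, 1]… (length divides ord_243(145)).
Decompose π into cycles: lengths [27, 27, 27, 27, 27, 27, 9, 9, 9, 9, 9, 9, 3, 3, 3, 3, 3, 3, 1, 1, 1, 1, 1, 1, 1, 1, 1] (27 cycles, including the fixed point 0).
27 cycles on 243: each ℓ→(−1)^(ℓ−1), product (−1)^216 = +1.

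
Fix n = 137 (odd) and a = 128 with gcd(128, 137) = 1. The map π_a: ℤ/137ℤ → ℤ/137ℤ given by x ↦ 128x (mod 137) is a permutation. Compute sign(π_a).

+1

Start at x=133: 133 → 36 → 87 → 39 → 60 → 8 → 65 → … (one orbit).
Cycle lengths of π_128 on ℤ/137ℤ: [68, 68, 1]; 3 cycles in total.
Σ(ℓ_i−1) = 137−3 = 134; sign = (−1)^134 = +1.
The Jacobi symbol (128|137) = +1 (Zolotarev) agrees.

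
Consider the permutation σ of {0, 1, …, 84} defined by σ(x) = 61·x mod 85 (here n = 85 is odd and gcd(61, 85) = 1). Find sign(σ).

Start at x=11: 11 → 76 → 46 → 1 → 61 → 66 → 31 → … (one orbit).
Cycle lengths of π_61 on ℤ/85ℤ: [16, 16, 16, 16, 16, 1, 1, 1, 1, 1]; 10 cycles in total.
With 10 cycles on 85 points, sign = (−1)^{85−10} = -1.

-1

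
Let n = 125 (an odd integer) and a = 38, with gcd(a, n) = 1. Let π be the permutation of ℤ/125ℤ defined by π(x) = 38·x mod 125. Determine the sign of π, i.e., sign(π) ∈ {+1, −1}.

-1

Orbit of 44 under x↦38x: [44, 47, 36, 118, 109, 17, 21]… (length divides ord_125(38)).
4 cycles of lengths [100, 20, 4, 1].
With 4 cycles on 125 points, sign = (−1)^{125−4} = -1.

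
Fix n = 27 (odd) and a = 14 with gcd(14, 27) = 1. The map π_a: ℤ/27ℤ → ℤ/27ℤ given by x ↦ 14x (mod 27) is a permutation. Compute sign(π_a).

-1

Start at x=25: 25 → 26 → 13 → 20 → 10 → 5 → 16 → … (one orbit).
Decompose π into cycles: lengths [18, 6, 2, 1] (4 cycles, including the fixed point 0).
27 − 4 = 23 transpositions; sign(π) = (−1)^23 = -1.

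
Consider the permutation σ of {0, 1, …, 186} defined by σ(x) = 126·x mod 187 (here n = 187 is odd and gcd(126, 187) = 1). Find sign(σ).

Start at x=163: 163 → 155 → 82 → 47 → 125 → 42 → 56 → … (one orbit).
The orbit structure of x ↦ 126x mod 187: 6 orbits of sizes [80, 80, 16, 5, 5, 1].
6 cycles on 187: each ℓ→(−1)^(ℓ−1), product (−1)^181 = -1.

-1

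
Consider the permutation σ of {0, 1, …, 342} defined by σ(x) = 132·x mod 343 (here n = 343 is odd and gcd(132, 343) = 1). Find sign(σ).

Orbit of 69 under x↦132x: [69, 190, 41, 267, 258, 99, 34]… (length divides ord_343(132)).
Cycle type of π: 98×3 + 14×3 + 2×3 + 1; total 10 cycles.
n − c = 343 − 10 = 333; sign = (−1)^333 = -1.
Zolotarev: (132|343) = -1, matching the cycle-count sign.

-1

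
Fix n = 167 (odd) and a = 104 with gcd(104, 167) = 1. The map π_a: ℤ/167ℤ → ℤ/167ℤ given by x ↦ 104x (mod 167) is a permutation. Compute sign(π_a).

Trace 156: π^k(156) = [156, 25, 95, 27, 136, 116, 40] for k=0..6.
Cycle lengths of π_104 on ℤ/167ℤ: [166, 1]; 2 cycles in total.
Σ(ℓ_i−1) = 167−2 = 165; sign = (−1)^165 = -1.

-1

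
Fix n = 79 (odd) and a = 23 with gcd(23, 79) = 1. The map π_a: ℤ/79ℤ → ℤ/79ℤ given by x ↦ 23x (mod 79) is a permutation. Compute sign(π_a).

Orbit of 1 under x↦23x: [1, 23, 55]… (length divides ord_79(23)).
27 cycles of lengths [3, 3, 3, 3, 3, 3, 3, 3, 3, 3, 3, 3, 3, 3, 3, 3, 3, 3, 3, 3, 3, 3, 3, 3, 3, 3, 1].
27 cycles on 79: each ℓ→(−1)^(ℓ−1), product (−1)^52 = +1.
Zolotarev: (23|79) = +1, matching the cycle-count sign.

+1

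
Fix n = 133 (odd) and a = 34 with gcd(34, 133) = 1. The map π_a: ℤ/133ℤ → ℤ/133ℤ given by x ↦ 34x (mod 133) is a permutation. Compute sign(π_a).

Trace 41: π^k(41) = [41, 64, 48, 36, 27, 120, 90] for k=0..6.
11 cycles of lengths [18, 18, 18, 18, 18, 18, 18, 2, 2, 2, 1].
Σ(ℓ_i−1) = 133−11 = 122; sign = (−1)^122 = +1.
Via Zolotarev, sign(π_{34}) = (34|133) = +1.

+1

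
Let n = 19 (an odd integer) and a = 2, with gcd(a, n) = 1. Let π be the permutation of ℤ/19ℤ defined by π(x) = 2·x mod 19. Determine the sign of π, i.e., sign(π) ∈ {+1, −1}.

Trace 1: π^k(1) = [1, 2, 4, 8, 16, 13, 7] for k=0..6.
Cycle type of π: 18 + 1; total 2 cycles.
n − c = 19 − 2 = 17; sign = (−1)^17 = -1.
The Jacobi symbol (2|19) = -1 (Zolotarev) agrees.

-1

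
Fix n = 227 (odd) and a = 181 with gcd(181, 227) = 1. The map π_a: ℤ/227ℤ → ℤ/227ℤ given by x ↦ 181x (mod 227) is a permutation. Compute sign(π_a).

Trace 139: π^k(139) = [139, 189, 159, 177, 30, 209, 147] for k=0..6.
Cycle lengths of π_181 on ℤ/227ℤ: [113, 113, 1]; 3 cycles in total.
With 3 cycles on 227 points, sign = (−1)^{227−3} = +1.
(181|227)_J = +1 (Zolotarev's lemma cross-check).

+1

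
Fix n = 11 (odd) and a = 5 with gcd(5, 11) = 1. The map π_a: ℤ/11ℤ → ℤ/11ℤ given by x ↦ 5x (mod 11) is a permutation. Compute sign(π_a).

Trace 9: π^k(9) = [9, 1, 5, 3, 4] for k=0..4.
Decompose π into cycles: lengths [5, 5, 1] (3 cycles, including the fixed point 0).
n − c = 11 − 3 = 8; sign = (−1)^8 = +1.
Via Zolotarev, sign(π_{5}) = (5|11) = +1.

+1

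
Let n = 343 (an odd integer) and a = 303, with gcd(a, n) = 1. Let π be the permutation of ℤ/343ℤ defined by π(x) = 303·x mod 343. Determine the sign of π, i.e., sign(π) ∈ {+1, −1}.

+1

Trace 116: π^k(116) = [116, 162, 37, 235, 204, 72, 207] for k=0..6.
Decompose π into cycles: lengths [147, 147, 21, 21, 3, 3, 1] (7 cycles, including the fixed point 0).
With 7 cycles on 343 points, sign = (−1)^{343−7} = +1.
Via Zolotarev, sign(π_{303}) = (303|343) = +1.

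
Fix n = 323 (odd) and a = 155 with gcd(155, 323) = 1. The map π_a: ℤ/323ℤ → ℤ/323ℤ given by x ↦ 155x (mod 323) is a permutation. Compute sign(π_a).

Trace 128: π^k(128) = [128, 137, 240, 55, 127, 305, 117] for k=0..6.
Cycle type of π: 72×4 + 18 + 8×2 + 1; total 8 cycles.
Σ(ℓ_i−1) = 323−8 = 315; sign = (−1)^315 = -1.
(155|323)_J = -1 (Zolotarev's lemma cross-check).

-1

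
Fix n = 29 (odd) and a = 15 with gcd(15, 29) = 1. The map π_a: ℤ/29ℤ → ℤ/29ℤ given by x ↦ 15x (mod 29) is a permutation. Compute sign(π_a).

-1

Trace 21: π^k(21) = [21, 25, 27, 28, 14, 7, 18] for k=0..6.
Cycle type of π: 28 + 1; total 2 cycles.
With 2 cycles on 29 points, sign = (−1)^{29−2} = -1.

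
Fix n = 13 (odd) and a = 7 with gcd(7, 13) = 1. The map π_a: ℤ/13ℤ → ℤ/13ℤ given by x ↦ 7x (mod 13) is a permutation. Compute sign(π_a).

-1

Start at x=4: 4 → 2 → 1 → 7 → 10 → 5 → 9 → … (one orbit).
2 cycles of lengths [12, 1].
Σ(ℓ_i−1) = 13−2 = 11; sign = (−1)^11 = -1.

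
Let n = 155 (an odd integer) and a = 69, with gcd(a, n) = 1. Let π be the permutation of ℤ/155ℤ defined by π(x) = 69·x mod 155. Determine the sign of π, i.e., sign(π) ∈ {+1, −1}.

Orbit of 109 under x↦69x: [109, 81, 9, 1, 69, 111, 64]… (length divides ord_155(69)).
9 cycles of lengths [30, 30, 30, 30, 15, 15, 2, 2, 1].
With 9 cycles on 155 points, sign = (−1)^{155−9} = +1.
Via Zolotarev, sign(π_{69}) = (69|155) = +1.

+1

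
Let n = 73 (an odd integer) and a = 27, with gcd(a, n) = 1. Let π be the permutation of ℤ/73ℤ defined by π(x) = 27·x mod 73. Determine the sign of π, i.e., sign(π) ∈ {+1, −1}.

+1

Trace 72: π^k(72) = [72, 46, 1, 27] for k=0..3.
19 cycles of lengths [4, 4, 4, 4, 4, 4, 4, 4, 4, 4, 4, 4, 4, 4, 4, 4, 4, 4, 1].
19 cycles on 73: each ℓ→(−1)^(ℓ−1), product (−1)^54 = +1.
The Jacobi symbol (27|73) = +1 (Zolotarev) agrees.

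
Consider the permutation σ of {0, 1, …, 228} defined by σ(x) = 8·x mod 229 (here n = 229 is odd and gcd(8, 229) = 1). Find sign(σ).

Start at x=30: 30 → 11 → 88 → 17 → 136 → 172 → 2 → … (one orbit).
4 cycles of lengths [76, 76, 76, 1].
4 cycles on 229: each ℓ→(−1)^(ℓ−1), product (−1)^225 = -1.
Check: (8/229) = -1 by Zolotarev.

-1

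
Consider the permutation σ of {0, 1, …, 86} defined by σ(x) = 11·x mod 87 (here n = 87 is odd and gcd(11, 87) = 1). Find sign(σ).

Trace 41: π^k(41) = [41, 16, 2, 22, 68, 52, 50] for k=0..6.
Cycle lengths of π_11 on ℤ/87ℤ: [28, 28, 28, 2, 1]; 5 cycles in total.
sign(π) = (−1)^{n − #cycles} = (−1)^{87−5} = (−1)^82 = +1.
Zolotarev: (11|87) = +1, matching the cycle-count sign.

+1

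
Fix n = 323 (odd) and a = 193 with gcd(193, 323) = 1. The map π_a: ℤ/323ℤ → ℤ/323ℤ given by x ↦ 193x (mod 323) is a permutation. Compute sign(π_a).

+1

Start at x=231: 231 → 9 → 122 → 290 → 91 → 121 → 97 → … (one orbit).
The orbit structure of x ↦ 193x mod 323: 5 orbits of sizes [144, 144, 18, 16, 1].
n − c = 323 − 5 = 318; sign = (−1)^318 = +1.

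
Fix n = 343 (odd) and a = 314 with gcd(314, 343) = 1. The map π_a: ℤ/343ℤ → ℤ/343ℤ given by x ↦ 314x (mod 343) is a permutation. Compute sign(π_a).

Orbit of 78 under x↦314x: [78, 139, 85, 279, 141, 27, 246]… (length divides ord_343(314)).
Cycle lengths of π_314 on ℤ/343ℤ: [98, 98, 98, 14, 14, 14, 2, 2, 2, 1]; 10 cycles in total.
343 − 10 = 333 transpositions; sign(π) = (−1)^333 = -1.
Check: (314/343) = -1 by Zolotarev.

-1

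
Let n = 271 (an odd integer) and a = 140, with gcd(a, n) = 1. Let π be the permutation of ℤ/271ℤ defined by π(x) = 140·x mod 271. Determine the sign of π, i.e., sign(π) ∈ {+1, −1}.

+1

Trace 28: π^k(28) = [28, 126, 25, 248, 32, 144, 106] for k=0..6.
Decompose π into cycles: lengths [27, 27, 27, 27, 27, 27, 27, 27, 27, 27, 1] (11 cycles, including the fixed point 0).
With 11 cycles on 271 points, sign = (−1)^{271−11} = +1.
Check: (140/271) = +1 by Zolotarev.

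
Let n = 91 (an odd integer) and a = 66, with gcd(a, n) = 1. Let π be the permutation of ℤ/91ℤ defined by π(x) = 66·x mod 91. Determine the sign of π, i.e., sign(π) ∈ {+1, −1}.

Trace 53: π^k(53) = [53, 40, 1, 66, 79, 27] for k=0..5.
26 cycles of lengths [6, 6, 6, 6, 6, 6, 6, 6, 6, 6, 6, 6, 6, 1, 1, 1, 1, 1, 1, 1, 1, 1, 1, 1, 1, 1].
91 − 26 = 65 transpositions; sign(π) = (−1)^65 = -1.
Check: (66/91) = -1 by Zolotarev.

-1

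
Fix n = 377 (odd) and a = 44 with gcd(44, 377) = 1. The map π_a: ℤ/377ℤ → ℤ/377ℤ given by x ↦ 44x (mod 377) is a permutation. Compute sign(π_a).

Trace 356: π^k(356) = [356, 207, 60, 1, 44, 51, 359] for k=0..6.
π_44 has 17 disjoint cycles with lengths [28, 28, 28, 28, 28, 28, 28, 28, 28, 28, 28, 28, 28, 4, 4, 4, 1] on {0,…,376}.
With 17 cycles on 377 points, sign = (−1)^{377−17} = +1.

+1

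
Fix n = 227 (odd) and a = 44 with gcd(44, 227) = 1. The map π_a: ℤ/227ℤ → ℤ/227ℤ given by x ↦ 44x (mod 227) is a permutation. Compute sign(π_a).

+1

Trace 76: π^k(76) = [76, 166, 40, 171, 33, 90, 101] for k=0..6.
The orbit structure of x ↦ 44x mod 227: 3 orbits of sizes [113, 113, 1].
With 3 cycles on 227 points, sign = (−1)^{227−3} = +1.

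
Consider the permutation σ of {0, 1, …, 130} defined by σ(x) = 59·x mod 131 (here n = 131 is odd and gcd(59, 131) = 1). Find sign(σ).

Trace 12: π^k(12) = [12, 53, 114, 45, 35, 100, 5] for k=0..6.
Cycle type of π: 65×2 + 1; total 3 cycles.
131 − 3 = 128 transpositions; sign(π) = (−1)^128 = +1.
(59|131)_J = +1 (Zolotarev's lemma cross-check).

+1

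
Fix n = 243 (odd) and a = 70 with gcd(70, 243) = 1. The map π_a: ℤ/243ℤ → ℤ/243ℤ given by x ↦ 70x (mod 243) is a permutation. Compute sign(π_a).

Orbit of 7 under x↦70x: [7, 4, 37, 160, 22, 82, 151]… (length divides ord_243(70)).
11 cycles of lengths [81, 81, 27, 27, 9, 9, 3, 3, 1, 1, 1].
sign(π) = (−1)^{n − #cycles} = (−1)^{243−11} = (−1)^232 = +1.
Via Zolotarev, sign(π_{70}) = (70|243) = +1.

+1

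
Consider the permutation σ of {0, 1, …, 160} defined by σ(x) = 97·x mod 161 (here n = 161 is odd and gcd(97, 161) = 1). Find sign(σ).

+1

Start at x=20: 20 → 8 → 132 → 85 → 34 → 78 → 160 → … (one orbit).
Cycle lengths of π_97 on ℤ/161ℤ: [22, 22, 22, 22, 22, 22, 22, 2, 2, 2, 1]; 11 cycles in total.
With 11 cycles on 161 points, sign = (−1)^{161−11} = +1.
Zolotarev: (97|161) = +1, matching the cycle-count sign.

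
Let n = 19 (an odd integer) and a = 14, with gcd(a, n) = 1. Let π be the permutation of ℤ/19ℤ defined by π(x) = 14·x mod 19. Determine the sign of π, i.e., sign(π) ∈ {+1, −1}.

Orbit of 4 under x↦14x: [4, 18, 5, 13, 11, 2, 9]… (length divides ord_19(14)).
Cycle type of π: 18 + 1; total 2 cycles.
With 2 cycles on 19 points, sign = (−1)^{19−2} = -1.
(14|19)_J = -1 (Zolotarev's lemma cross-check).

-1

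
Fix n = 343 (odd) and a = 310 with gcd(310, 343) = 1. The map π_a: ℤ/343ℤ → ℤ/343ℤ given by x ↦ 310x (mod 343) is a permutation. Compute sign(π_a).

Trace 246: π^k(246) = [246, 114, 11, 323, 317, 172, 155] for k=0..6.
Cycle type of π: 147×2 + 21×2 + 3×2 + 1; total 7 cycles.
n − c = 343 − 7 = 336; sign = (−1)^336 = +1.

+1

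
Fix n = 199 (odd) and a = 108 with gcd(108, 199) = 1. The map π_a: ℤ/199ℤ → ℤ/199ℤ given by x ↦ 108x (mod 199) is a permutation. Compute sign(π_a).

-1

Trace 18: π^k(18) = [18, 153, 7, 159, 58, 95, 111] for k=0..6.
Cycle type of π: 198 + 1; total 2 cycles.
Σ(ℓ_i−1) = 199−2 = 197; sign = (−1)^197 = -1.
The Jacobi symbol (108|199) = -1 (Zolotarev) agrees.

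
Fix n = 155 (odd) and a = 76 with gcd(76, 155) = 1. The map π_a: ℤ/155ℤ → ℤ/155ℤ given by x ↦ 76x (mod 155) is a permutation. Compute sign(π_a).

+1

Orbit of 41 under x↦76x: [41, 16, 131, 36, 101, 81, 111]… (length divides ord_155(76)).
Cycle lengths of π_76 on ℤ/155ℤ: [15, 15, 15, 15, 15, 15, 15, 15, 15, 15, 1, 1, 1, 1, 1]; 15 cycles in total.
sign(π) = (−1)^{n − #cycles} = (−1)^{155−15} = (−1)^140 = +1.
Check: (76/155) = +1 by Zolotarev.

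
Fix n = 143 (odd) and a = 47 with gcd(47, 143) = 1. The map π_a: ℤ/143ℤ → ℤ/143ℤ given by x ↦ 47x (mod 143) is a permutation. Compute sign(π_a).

Orbit of 125 under x↦47x: [125, 12, 135, 53, 60, 103, 122]… (length divides ord_143(47)).
12 cycles of lengths [20, 20, 20, 20, 20, 20, 5, 5, 4, 4, 4, 1].
n − c = 143 − 12 = 131; sign = (−1)^131 = -1.

-1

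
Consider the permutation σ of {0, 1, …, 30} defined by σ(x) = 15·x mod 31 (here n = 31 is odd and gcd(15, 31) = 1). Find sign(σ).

Trace 16: π^k(16) = [16, 23, 4, 29, 1, 15, 8] for k=0..6.
Cycle lengths of π_15 on ℤ/31ℤ: [10, 10, 10, 1]; 4 cycles in total.
n − c = 31 − 4 = 27; sign = (−1)^27 = -1.
(15|31)_J = -1 (Zolotarev's lemma cross-check).

-1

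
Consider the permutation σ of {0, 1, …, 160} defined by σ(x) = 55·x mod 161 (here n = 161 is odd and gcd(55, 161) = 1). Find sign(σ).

Trace 146: π^k(146) = [146, 141, 27, 36, 48, 64, 139] for k=0..6.
12 cycles of lengths [22, 22, 22, 22, 22, 22, 11, 11, 2, 2, 2, 1].
n − c = 161 − 12 = 149; sign = (−1)^149 = -1.
The Jacobi symbol (55|161) = -1 (Zolotarev) agrees.

-1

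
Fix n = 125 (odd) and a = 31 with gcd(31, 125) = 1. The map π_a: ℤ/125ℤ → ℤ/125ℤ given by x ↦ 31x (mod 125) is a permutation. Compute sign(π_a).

+1

Trace 81: π^k(81) = [81, 11, 91, 71, 76, 106, 36] for k=0..6.
13 cycles of lengths [25, 25, 25, 25, 5, 5, 5, 5, 1, 1, 1, 1, 1].
sign(π) = (−1)^{n − #cycles} = (−1)^{125−13} = (−1)^112 = +1.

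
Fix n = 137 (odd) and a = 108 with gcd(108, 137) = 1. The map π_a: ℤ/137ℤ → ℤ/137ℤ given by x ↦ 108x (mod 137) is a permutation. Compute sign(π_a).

-1

Orbit of 34 under x↦108x: [34, 110, 98, 35, 81, 117, 32]… (length divides ord_137(108)).
Cycle type of π: 136 + 1; total 2 cycles.
2 cycles on 137: each ℓ→(−1)^(ℓ−1), product (−1)^135 = -1.
Zolotarev: (108|137) = -1, matching the cycle-count sign.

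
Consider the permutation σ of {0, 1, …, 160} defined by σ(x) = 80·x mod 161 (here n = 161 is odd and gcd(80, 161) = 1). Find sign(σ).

Start at x=83: 83 → 39 → 61 → 50 → 136 → 93 → 34 → … (one orbit).
The orbit structure of x ↦ 80x mod 161: 5 orbits of sizes [66, 66, 22, 6, 1].
n − c = 161 − 5 = 156; sign = (−1)^156 = +1.

+1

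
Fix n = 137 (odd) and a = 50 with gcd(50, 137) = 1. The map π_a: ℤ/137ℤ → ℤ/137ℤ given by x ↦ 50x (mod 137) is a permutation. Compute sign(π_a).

+1

Start at x=115: 115 → 133 → 74 → 1 → 50 → 34 → 56 → … (one orbit).
Cycle type of π: 17×8 + 1; total 9 cycles.
9 cycles on 137: each ℓ→(−1)^(ℓ−1), product (−1)^128 = +1.
The Jacobi symbol (50|137) = +1 (Zolotarev) agrees.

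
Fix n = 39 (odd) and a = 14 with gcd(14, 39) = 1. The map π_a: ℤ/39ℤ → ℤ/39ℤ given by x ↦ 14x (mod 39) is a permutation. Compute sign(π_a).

-1

Trace 1: π^k(1) = [1, 14] for k=0..1.
Cycle type of π: 2×13 + 1×13; total 26 cycles.
Σ(ℓ_i−1) = 39−26 = 13; sign = (−1)^13 = -1.
Zolotarev: (14|39) = -1, matching the cycle-count sign.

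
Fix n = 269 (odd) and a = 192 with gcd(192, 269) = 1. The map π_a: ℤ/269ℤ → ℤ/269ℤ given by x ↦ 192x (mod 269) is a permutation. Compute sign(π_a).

Trace 187: π^k(187) = [187, 127, 174, 52, 31, 34, 72] for k=0..6.
Cycle type of π: 268 + 1; total 2 cycles.
n − c = 269 − 2 = 267; sign = (−1)^267 = -1.

-1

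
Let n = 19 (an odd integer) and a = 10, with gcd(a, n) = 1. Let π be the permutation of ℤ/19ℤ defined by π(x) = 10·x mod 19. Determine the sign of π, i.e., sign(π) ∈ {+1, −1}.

-1

Trace 17: π^k(17) = [17, 18, 9, 14, 7, 13, 16] for k=0..6.
2 cycles of lengths [18, 1].
2 cycles on 19: each ℓ→(−1)^(ℓ−1), product (−1)^17 = -1.
Via Zolotarev, sign(π_{10}) = (10|19) = -1.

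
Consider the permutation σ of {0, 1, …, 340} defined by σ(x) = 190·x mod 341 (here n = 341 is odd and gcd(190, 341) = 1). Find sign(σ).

Trace 70: π^k(70) = [70, 1, 190, 295, 126] for k=0..4.
Decompose π into cycles: lengths [5, 5, 5, 5, 5, 5, 5, 5, 5, 5, 5, 5, 5, 5, 5, 5, 5, 5, 5, 5, 5, 5, 5, 5, 5, 5, 5, 5, 5, 5, 5, 5, 5, 5, 5, 5, 5, 5, 5, 5, 5, 5, 5, 5, 5, 5, 5, 5, 5, 5, 5, 5, 5, 5, 5, 5, 5, 5, 5, 5, 5, 5, 5, 5, 5, 5, 5, 5, 1] (69 cycles, including the fixed point 0).
Σ(ℓ_i−1) = 341−69 = 272; sign = (−1)^272 = +1.

+1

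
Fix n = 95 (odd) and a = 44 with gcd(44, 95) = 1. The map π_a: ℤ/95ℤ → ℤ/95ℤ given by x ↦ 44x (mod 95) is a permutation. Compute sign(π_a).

Trace 16: π^k(16) = [16, 39, 6, 74, 26, 4, 81] for k=0..6.
The orbit structure of x ↦ 44x mod 95: 9 orbits of sizes [18, 18, 18, 18, 9, 9, 2, 2, 1].
sign(π) = (−1)^{n − #cycles} = (−1)^{95−9} = (−1)^86 = +1.
(44|95)_J = +1 (Zolotarev's lemma cross-check).

+1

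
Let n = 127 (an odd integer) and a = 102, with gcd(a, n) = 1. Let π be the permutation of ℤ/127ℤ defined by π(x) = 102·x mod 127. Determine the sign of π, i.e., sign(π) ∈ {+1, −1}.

-1

Orbit of 107 under x↦102x: [107, 119, 73, 80, 32, 89, 61]… (length divides ord_127(102)).
π_102 has 4 disjoint cycles with lengths [42, 42, 42, 1] on {0,…,126}.
127 − 4 = 123 transpositions; sign(π) = (−1)^123 = -1.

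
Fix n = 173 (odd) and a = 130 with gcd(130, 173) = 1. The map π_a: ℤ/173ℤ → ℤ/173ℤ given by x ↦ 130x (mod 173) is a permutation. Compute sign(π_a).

Start at x=41: 41 → 140 → 35 → 52 → 13 → 133 → 163 → … (one orbit).
Cycle type of π: 86×2 + 1; total 3 cycles.
sign(π) = (−1)^{n − #cycles} = (−1)^{173−3} = (−1)^170 = +1.
(130|173)_J = +1 (Zolotarev's lemma cross-check).

+1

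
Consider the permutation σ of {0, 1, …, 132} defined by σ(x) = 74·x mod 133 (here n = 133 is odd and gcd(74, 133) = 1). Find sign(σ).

+1

Start at x=130: 130 → 44 → 64 → 81 → 9 → 1 → 74 → … (one orbit).
17 cycles of lengths [9, 9, 9, 9, 9, 9, 9, 9, 9, 9, 9, 9, 9, 9, 3, 3, 1].
sign(π) = (−1)^{n − #cycles} = (−1)^{133−17} = (−1)^116 = +1.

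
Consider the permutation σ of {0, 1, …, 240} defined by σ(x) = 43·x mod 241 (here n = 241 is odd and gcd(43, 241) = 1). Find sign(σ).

Trace 25: π^k(25) = [25, 111, 194, 148, 98, 117, 211] for k=0..6.
Cycle lengths of π_43 on ℤ/241ℤ: [80, 80, 80, 1]; 4 cycles in total.
241 − 4 = 237 transpositions; sign(π) = (−1)^237 = -1.
Check: (43/241) = -1 by Zolotarev.

-1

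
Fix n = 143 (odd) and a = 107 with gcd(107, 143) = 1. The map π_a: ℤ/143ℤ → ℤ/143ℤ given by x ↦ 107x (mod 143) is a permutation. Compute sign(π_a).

Orbit of 3 under x↦107x: [3, 35, 27, 29, 100, 118, 42]… (length divides ord_143(107)).
Decompose π into cycles: lengths [30, 30, 30, 30, 10, 3, 3, 3, 3, 1] (10 cycles, including the fixed point 0).
With 10 cycles on 143 points, sign = (−1)^{143−10} = -1.
(107|143)_J = -1 (Zolotarev's lemma cross-check).

-1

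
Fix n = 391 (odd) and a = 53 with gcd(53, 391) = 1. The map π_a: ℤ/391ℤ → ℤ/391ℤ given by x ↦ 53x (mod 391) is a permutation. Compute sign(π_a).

-1

Orbit of 200 under x↦53x: [200, 43, 324, 359, 259, 42, 271]… (length divides ord_391(53)).
Cycle lengths of π_53 on ℤ/391ℤ: [88, 88, 88, 88, 22, 8, 8, 1]; 8 cycles in total.
391 − 8 = 383 transpositions; sign(π) = (−1)^383 = -1.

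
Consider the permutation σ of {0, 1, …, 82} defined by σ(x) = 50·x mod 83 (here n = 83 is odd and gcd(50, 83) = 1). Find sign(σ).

Start at x=74: 74 → 48 → 76 → 65 → 13 → 69 → 47 → … (one orbit).
2 cycles of lengths [82, 1].
Σ(ℓ_i−1) = 83−2 = 81; sign = (−1)^81 = -1.

-1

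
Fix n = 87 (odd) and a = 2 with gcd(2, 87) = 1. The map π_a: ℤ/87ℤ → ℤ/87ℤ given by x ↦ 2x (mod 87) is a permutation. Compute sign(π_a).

Orbit of 32 under x↦2x: [32, 64, 41, 82, 77, 67, 47]… (length divides ord_87(2)).
Decompose π into cycles: lengths [28, 28, 28, 2, 1] (5 cycles, including the fixed point 0).
87 − 5 = 82 transpositions; sign(π) = (−1)^82 = +1.
Zolotarev: (2|87) = +1, matching the cycle-count sign.

+1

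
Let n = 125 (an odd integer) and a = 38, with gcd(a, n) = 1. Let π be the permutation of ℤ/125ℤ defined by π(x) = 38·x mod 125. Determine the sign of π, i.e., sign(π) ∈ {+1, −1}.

Trace 33: π^k(33) = [33, 4, 27, 26, 113, 44, 47] for k=0..6.
π_38 has 4 disjoint cycles with lengths [100, 20, 4, 1] on {0,…,124}.
125 − 4 = 121 transpositions; sign(π) = (−1)^121 = -1.
The Jacobi symbol (38|125) = -1 (Zolotarev) agrees.

-1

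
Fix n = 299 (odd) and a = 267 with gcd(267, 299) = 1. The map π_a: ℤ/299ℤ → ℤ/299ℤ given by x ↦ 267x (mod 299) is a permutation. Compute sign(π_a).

+1

Start at x=146: 146 → 112 → 4 → 171 → 209 → 189 → 231 → … (one orbit).
π_267 has 5 disjoint cycles with lengths [132, 132, 22, 12, 1] on {0,…,298}.
Σ(ℓ_i−1) = 299−5 = 294; sign = (−1)^294 = +1.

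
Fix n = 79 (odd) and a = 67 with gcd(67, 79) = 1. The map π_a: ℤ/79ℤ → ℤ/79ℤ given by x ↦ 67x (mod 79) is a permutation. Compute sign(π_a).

+1

Start at x=38: 38 → 18 → 21 → 64 → 22 → 52 → 8 → … (one orbit).
Cycle type of π: 13×6 + 1; total 7 cycles.
7 cycles on 79: each ℓ→(−1)^(ℓ−1), product (−1)^72 = +1.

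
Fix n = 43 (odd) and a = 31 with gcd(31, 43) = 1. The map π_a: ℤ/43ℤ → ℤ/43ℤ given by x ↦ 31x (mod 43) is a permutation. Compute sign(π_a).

+1

Trace 25: π^k(25) = [25, 1, 31, 15, 35, 10, 9] for k=0..6.
π_31 has 3 disjoint cycles with lengths [21, 21, 1] on {0,…,42}.
3 cycles on 43: each ℓ→(−1)^(ℓ−1), product (−1)^40 = +1.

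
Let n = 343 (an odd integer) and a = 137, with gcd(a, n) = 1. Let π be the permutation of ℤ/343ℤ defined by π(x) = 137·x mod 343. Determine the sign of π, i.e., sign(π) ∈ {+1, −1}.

Trace 305: π^k(305) = [305, 282, 218, 25, 338, 1, 137] for k=0..6.
π_137 has 7 disjoint cycles with lengths [147, 147, 21, 21, 3, 3, 1] on {0,…,342}.
7 cycles on 343: each ℓ→(−1)^(ℓ−1), product (−1)^336 = +1.
(137|343)_J = +1 (Zolotarev's lemma cross-check).

+1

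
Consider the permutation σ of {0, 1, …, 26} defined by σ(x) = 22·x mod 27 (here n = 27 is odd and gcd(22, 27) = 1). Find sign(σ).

+1

Trace 25: π^k(25) = [25, 10, 4, 7, 19, 13, 16] for k=0..6.
7 cycles of lengths [9, 9, 3, 3, 1, 1, 1].
n − c = 27 − 7 = 20; sign = (−1)^20 = +1.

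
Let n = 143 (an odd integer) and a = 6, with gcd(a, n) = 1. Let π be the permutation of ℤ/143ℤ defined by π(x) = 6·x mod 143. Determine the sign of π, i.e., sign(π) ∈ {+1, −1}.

Orbit of 75 under x↦6x: [75, 21, 126, 41, 103, 46, 133]… (length divides ord_143(6)).
Cycle lengths of π_6 on ℤ/143ℤ: [60, 60, 12, 10, 1]; 5 cycles in total.
Σ(ℓ_i−1) = 143−5 = 138; sign = (−1)^138 = +1.

+1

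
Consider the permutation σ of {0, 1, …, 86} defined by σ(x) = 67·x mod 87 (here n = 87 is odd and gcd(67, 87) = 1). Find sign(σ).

Start at x=28: 28 → 49 → 64 → 25 → 22 → 82 → 13 → … (one orbit).
Cycle lengths of π_67 on ℤ/87ℤ: [14, 14, 14, 14, 14, 14, 1, 1, 1]; 9 cycles in total.
9 cycles on 87: each ℓ→(−1)^(ℓ−1), product (−1)^78 = +1.
Via Zolotarev, sign(π_{67}) = (67|87) = +1.

+1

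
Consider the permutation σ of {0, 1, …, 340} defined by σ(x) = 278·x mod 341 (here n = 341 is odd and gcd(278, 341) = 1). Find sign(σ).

-1

Trace 280: π^k(280) = [280, 92, 1, 278, 218, 247, 125] for k=0..6.
48 cycles of lengths [10, 10, 10, 10, 10, 10, 10, 10, 10, 10, 10, 10, 10, 10, 10, 10, 10, 10, 10, 10, 10, 10, 10, 10, 10, 10, 10, 10, 10, 10, 5, 5, 2, 2, 2, 2, 2, 2, 2, 2, 2, 2, 2, 2, 2, 2, 2, 1].
48 cycles on 341: each ℓ→(−1)^(ℓ−1), product (−1)^293 = -1.
Via Zolotarev, sign(π_{278}) = (278|341) = -1.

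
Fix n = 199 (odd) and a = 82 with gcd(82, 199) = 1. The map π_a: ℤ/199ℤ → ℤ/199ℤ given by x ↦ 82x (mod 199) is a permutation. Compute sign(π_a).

Start at x=96: 96 → 111 → 147 → 114 → 194 → 187 → 11 → … (one orbit).
Cycle lengths of π_82 on ℤ/199ℤ: [66, 66, 66, 1]; 4 cycles in total.
199 − 4 = 195 transpositions; sign(π) = (−1)^195 = -1.

-1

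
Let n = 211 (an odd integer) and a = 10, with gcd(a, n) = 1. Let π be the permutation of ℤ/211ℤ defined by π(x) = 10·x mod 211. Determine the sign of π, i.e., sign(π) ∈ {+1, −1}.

-1

Trace 10: π^k(10) = [10, 100, 156, 83, 197, 71, 77] for k=0..6.
8 cycles of lengths [30, 30, 30, 30, 30, 30, 30, 1].
sign(π) = (−1)^{n − #cycles} = (−1)^{211−8} = (−1)^203 = -1.
(10|211)_J = -1 (Zolotarev's lemma cross-check).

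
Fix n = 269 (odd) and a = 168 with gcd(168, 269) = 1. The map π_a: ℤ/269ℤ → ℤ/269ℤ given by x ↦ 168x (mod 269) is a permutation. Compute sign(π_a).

Trace 118: π^k(118) = [118, 187, 212, 108, 121, 153, 149] for k=0..6.
Cycle type of π: 268 + 1; total 2 cycles.
2 cycles on 269: each ℓ→(−1)^(ℓ−1), product (−1)^267 = -1.
Check: (168/269) = -1 by Zolotarev.

-1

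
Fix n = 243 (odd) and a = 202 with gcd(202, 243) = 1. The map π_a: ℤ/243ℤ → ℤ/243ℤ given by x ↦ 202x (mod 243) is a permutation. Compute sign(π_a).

Start at x=61: 61 → 172 → 238 → 205 → 100 → 31 → 187 → … (one orbit).
The orbit structure of x ↦ 202x mod 243: 11 orbits of sizes [81, 81, 27, 27, 9, 9, 3, 3, 1, 1, 1].
With 11 cycles on 243 points, sign = (−1)^{243−11} = +1.
Check: (202/243) = +1 by Zolotarev.

+1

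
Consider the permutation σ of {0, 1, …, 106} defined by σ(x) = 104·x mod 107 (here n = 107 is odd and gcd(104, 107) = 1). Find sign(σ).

Trace 92: π^k(92) = [92, 45, 79, 84, 69, 7, 86] for k=0..6.
Cycle lengths of π_104 on ℤ/107ℤ: [106, 1]; 2 cycles in total.
With 2 cycles on 107 points, sign = (−1)^{107−2} = -1.

-1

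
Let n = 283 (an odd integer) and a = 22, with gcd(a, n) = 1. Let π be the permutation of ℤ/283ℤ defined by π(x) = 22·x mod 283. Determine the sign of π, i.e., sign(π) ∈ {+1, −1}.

Start at x=50: 50 → 251 → 145 → 77 → 279 → 195 → 45 → … (one orbit).
Decompose π into cycles: lengths [282, 1] (2 cycles, including the fixed point 0).
With 2 cycles on 283 points, sign = (−1)^{283−2} = -1.
Via Zolotarev, sign(π_{22}) = (22|283) = -1.

-1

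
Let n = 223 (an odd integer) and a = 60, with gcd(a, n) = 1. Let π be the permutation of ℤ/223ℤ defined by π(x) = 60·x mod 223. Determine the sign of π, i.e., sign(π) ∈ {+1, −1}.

Start at x=56: 56 → 15 → 8 → 34 → 33 → 196 → 164 → … (one orbit).
7 cycles of lengths [37, 37, 37, 37, 37, 37, 1].
n − c = 223 − 7 = 216; sign = (−1)^216 = +1.

+1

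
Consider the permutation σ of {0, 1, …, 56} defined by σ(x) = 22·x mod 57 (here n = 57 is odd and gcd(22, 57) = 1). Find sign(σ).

-1

Orbit of 40 under x↦22x: [40, 25, 37, 16, 10, 49, 52]… (length divides ord_57(22)).
Cycle type of π: 18×3 + 1×3; total 6 cycles.
57 − 6 = 51 transpositions; sign(π) = (−1)^51 = -1.
(22|57)_J = -1 (Zolotarev's lemma cross-check).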